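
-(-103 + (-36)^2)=-1193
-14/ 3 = -4.67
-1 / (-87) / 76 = 1 / 6612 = 0.00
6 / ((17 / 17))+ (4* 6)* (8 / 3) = 70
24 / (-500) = -6 / 125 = -0.05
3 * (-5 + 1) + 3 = -9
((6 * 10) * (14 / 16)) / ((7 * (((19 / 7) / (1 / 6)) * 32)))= 35 / 2432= 0.01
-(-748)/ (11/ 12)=816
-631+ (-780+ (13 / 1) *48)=-787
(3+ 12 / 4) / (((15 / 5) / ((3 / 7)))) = 6 / 7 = 0.86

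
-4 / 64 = -1 / 16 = -0.06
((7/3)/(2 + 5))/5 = 1/15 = 0.07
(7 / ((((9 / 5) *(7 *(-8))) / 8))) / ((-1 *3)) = 5 / 27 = 0.19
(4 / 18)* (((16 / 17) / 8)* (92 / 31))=0.08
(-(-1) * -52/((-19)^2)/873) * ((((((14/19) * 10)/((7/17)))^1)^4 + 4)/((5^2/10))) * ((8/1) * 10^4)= -229252561408000/423412929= -541439.68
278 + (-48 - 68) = 162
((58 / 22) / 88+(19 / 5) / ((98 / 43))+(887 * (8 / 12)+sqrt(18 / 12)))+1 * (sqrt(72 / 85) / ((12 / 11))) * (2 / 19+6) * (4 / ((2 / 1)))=sqrt(6) / 2+1276 * sqrt(170) / 1615+421929439 / 711480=604.56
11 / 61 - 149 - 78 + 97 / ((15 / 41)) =35057 / 915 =38.31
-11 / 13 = -0.85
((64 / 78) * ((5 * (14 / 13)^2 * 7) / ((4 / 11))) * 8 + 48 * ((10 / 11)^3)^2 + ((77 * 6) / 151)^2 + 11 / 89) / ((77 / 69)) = 419258312129392841551 / 608164119835072801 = 689.38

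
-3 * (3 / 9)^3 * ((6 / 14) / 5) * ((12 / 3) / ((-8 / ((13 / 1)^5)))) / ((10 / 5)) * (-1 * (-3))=371293 / 140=2652.09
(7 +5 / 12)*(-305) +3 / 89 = -2415869 / 1068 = -2262.05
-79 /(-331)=79 /331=0.24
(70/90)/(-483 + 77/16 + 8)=-112/67707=-0.00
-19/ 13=-1.46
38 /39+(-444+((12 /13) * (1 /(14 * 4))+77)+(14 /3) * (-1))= -67463 /182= -370.68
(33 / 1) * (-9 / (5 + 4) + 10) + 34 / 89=26467 / 89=297.38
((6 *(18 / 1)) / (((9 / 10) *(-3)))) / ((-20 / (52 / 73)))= 104 / 73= 1.42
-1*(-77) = 77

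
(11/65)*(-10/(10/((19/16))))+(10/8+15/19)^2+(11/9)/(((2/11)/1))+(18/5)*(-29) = -7916843/84474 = -93.72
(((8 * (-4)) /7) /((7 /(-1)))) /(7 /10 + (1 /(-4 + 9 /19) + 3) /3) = 64320 /158123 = 0.41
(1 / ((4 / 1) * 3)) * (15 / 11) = 5 / 44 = 0.11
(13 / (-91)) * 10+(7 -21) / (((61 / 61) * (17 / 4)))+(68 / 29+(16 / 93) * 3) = -199170 / 106981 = -1.86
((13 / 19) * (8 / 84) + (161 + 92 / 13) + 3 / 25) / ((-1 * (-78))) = 10909693 / 5057325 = 2.16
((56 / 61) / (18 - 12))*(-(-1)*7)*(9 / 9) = 196 / 183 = 1.07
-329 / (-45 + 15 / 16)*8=896 / 15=59.73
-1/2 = -0.50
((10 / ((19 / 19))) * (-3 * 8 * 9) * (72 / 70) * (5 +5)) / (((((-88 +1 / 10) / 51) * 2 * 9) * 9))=163200 / 2051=79.57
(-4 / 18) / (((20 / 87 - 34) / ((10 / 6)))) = 145 / 13221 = 0.01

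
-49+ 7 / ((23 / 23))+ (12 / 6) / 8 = -167 / 4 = -41.75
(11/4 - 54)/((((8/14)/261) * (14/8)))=-53505/4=-13376.25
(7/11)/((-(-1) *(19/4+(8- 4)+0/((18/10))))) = 4/55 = 0.07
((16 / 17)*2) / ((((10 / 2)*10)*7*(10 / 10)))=16 / 2975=0.01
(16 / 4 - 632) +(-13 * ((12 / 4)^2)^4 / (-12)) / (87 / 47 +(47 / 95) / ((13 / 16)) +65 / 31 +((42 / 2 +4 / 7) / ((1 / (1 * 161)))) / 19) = -795661341443 / 1348439396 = -590.06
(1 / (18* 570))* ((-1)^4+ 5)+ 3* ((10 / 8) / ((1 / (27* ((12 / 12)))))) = 346277 / 3420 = 101.25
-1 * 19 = -19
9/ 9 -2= -1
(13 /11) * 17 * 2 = 442 /11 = 40.18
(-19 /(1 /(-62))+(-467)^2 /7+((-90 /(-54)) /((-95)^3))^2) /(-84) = -29947864151629691 /77802125703750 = -384.92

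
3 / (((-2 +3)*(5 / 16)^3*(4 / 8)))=196.61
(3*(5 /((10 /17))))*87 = 4437 /2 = 2218.50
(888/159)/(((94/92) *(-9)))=-13616/22419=-0.61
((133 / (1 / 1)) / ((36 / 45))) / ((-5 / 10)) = -665 / 2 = -332.50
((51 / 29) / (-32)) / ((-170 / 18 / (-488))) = -1647 / 580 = -2.84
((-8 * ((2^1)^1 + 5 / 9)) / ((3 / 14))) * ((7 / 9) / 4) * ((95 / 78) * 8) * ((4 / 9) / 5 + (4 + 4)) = -9593024 / 6561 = -1462.13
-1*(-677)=677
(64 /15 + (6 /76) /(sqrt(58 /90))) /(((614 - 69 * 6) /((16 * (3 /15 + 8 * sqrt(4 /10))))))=(1 + 8 * sqrt(10)) * (135 * sqrt(145) + 70528) /1033125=1.84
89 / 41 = 2.17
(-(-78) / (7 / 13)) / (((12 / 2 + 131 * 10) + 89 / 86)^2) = 0.00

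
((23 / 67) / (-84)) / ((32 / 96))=-23 / 1876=-0.01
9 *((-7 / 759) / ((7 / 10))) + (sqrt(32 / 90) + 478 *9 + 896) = 4 *sqrt(5) / 15 + 1315064 / 253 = 5198.48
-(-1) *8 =8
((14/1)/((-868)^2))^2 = 1/2896161856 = 0.00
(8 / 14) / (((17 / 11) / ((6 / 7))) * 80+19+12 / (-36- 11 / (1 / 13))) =23628 / 6747139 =0.00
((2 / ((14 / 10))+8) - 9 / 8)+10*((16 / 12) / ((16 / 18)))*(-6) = -4575 / 56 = -81.70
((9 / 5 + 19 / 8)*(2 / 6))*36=501 / 10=50.10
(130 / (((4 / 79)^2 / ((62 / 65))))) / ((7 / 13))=2515123 / 28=89825.82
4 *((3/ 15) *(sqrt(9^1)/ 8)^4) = 81/ 5120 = 0.02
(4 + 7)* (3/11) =3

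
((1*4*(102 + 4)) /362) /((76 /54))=2862 /3439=0.83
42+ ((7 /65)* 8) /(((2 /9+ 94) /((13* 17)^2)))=258951 /530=488.59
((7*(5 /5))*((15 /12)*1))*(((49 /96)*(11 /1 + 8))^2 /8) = 30336635 /294912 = 102.87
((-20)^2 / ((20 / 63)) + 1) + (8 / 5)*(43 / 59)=372339 / 295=1262.17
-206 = -206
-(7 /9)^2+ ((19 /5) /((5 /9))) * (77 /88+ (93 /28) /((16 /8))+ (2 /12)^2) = 479947 /28350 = 16.93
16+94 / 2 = 63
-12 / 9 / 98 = -2 / 147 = -0.01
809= 809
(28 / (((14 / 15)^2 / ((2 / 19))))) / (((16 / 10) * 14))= 1125 / 7448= 0.15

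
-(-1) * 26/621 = 26/621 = 0.04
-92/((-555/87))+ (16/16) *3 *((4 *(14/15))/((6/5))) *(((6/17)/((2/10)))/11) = 550716/34595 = 15.92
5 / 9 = 0.56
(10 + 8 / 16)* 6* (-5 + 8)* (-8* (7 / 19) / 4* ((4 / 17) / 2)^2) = -10584 / 5491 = -1.93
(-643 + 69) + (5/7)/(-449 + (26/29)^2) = -1514520999/2638531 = -574.00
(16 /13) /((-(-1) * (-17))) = -16 /221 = -0.07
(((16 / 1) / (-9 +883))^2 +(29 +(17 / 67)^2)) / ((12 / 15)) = 62290031815 / 1714519682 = 36.33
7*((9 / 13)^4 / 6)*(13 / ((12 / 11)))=3.19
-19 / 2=-9.50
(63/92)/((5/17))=1071/460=2.33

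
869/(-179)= -869/179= -4.85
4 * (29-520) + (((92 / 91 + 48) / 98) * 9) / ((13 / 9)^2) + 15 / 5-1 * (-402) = -1173191519 / 753571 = -1556.84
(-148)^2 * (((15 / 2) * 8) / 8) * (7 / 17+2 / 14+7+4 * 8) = 773265960 / 119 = 6498033.28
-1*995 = -995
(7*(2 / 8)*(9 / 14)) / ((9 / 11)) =11 / 8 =1.38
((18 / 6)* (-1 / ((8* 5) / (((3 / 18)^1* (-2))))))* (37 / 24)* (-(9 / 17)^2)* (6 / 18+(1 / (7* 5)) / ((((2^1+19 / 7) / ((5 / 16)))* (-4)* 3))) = -234321 / 65105920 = -0.00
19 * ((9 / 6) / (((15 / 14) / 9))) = 239.40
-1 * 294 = -294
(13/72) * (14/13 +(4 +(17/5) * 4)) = 607/180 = 3.37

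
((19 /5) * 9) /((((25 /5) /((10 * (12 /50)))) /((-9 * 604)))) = -11154672 /125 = -89237.38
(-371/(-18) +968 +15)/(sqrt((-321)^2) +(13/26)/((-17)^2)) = 5220785/1669851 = 3.13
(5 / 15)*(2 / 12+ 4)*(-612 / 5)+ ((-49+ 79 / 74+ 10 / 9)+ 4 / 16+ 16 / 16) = -215.57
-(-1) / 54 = 1 / 54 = 0.02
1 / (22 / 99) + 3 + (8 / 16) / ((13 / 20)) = 215 / 26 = 8.27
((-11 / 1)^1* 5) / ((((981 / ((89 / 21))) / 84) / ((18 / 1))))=-39160 / 109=-359.27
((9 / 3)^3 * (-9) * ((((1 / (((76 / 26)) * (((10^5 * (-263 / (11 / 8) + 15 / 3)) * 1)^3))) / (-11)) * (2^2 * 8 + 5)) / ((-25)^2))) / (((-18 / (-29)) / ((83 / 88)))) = -12735437 / 121072555060000000000000000000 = -0.00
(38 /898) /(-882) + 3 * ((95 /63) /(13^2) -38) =-7627894489 /66927042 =-113.97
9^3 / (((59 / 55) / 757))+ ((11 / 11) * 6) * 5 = 30353685 / 59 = 514469.24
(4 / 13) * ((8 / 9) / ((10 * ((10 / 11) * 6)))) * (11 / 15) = 484 / 131625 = 0.00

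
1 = 1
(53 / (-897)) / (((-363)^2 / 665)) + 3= 354555134 / 118196793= 3.00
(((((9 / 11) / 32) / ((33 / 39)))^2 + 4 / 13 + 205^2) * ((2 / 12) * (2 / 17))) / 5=8190774336293 / 49699752960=164.81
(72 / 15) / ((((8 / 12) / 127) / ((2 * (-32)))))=-292608 / 5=-58521.60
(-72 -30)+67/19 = -1871/19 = -98.47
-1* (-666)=666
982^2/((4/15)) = 3616215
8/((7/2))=16/7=2.29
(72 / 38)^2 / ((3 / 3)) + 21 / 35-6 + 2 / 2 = -1462 / 1805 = -0.81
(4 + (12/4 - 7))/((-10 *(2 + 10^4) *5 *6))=0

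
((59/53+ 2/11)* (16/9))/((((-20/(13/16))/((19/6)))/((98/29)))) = -1827553/1825956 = -1.00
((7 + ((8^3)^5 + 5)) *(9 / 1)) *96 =30399297484761216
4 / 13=0.31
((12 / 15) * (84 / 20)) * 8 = 672 / 25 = 26.88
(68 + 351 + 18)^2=190969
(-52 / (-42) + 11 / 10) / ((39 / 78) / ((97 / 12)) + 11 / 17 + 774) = 809659 / 268273950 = 0.00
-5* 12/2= -30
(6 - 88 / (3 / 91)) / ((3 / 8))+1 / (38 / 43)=-2428573 / 342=-7101.09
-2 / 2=-1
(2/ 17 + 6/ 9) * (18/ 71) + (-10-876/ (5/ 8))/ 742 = -3814303/ 2238985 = -1.70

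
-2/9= -0.22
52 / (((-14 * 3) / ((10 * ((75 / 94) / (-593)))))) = 3250 / 195097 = 0.02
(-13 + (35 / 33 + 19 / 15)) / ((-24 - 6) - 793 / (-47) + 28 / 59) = 1627751 / 1929785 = 0.84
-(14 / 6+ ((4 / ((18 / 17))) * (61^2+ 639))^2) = -21975097789 / 81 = -271297503.57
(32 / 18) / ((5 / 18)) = 32 / 5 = 6.40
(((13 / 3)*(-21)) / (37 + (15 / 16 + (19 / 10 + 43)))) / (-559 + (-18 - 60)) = 80 / 46389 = 0.00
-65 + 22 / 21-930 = -20873 / 21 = -993.95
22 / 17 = 1.29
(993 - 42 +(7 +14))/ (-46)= -486/ 23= -21.13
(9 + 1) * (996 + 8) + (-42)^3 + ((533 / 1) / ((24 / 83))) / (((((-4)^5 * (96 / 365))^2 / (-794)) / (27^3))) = -1980809264289283 / 4294967296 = -461193.10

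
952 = 952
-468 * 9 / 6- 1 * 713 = -1415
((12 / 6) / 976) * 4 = 1 / 122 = 0.01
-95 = -95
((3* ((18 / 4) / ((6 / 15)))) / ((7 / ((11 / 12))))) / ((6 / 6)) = 495 / 112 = 4.42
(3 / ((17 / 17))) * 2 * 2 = 12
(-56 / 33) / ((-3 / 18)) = 112 / 11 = 10.18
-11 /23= -0.48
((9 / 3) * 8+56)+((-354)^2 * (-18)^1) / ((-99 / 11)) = 250712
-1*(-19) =19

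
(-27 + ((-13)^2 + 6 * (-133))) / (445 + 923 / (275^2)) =-3100625 / 2103378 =-1.47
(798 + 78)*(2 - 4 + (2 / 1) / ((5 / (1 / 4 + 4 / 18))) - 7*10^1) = -943598 / 15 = -62906.53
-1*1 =-1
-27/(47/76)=-2052/47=-43.66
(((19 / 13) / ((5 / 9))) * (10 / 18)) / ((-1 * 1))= -19 / 13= -1.46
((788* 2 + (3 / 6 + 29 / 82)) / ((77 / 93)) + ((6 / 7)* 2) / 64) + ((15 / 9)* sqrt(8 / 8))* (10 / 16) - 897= 152836181 / 151536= 1008.58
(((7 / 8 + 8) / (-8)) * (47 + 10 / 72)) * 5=-602435 / 2304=-261.47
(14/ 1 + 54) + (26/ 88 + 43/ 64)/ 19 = 68.05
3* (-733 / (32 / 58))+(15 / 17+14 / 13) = -14086463 / 3536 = -3983.73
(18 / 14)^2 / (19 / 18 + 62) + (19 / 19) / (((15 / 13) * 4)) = 32419 / 133476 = 0.24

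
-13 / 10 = -1.30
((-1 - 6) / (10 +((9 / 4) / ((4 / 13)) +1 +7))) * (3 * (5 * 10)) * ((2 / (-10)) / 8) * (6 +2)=224 / 27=8.30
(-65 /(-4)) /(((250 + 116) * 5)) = 13 /1464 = 0.01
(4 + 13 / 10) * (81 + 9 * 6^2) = 4293 / 2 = 2146.50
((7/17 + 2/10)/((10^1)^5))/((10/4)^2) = 13/13281250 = 0.00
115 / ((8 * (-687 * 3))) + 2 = 32861 / 16488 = 1.99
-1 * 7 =-7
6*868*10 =52080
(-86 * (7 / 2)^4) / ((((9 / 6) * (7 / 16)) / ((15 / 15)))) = -58996 / 3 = -19665.33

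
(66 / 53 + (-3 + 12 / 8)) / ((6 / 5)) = -45 / 212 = -0.21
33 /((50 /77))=2541 /50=50.82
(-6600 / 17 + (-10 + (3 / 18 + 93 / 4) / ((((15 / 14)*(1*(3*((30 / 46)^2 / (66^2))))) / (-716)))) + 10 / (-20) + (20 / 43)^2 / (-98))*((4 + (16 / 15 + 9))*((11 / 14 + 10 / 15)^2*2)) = -436059442651352218493009 / 137545228642500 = -3170298577.09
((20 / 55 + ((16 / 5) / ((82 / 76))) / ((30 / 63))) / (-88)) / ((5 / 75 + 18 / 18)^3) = -2508435 / 40640512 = -0.06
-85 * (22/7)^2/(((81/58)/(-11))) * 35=131236600/567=231457.85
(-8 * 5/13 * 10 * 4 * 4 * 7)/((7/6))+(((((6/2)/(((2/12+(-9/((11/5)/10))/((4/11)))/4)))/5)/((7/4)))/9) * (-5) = -90585392/30667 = -2953.84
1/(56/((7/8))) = 0.02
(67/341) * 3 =201/341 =0.59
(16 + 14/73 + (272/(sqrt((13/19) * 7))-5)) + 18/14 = 6376/511 + 272 * sqrt(1729)/91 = 136.76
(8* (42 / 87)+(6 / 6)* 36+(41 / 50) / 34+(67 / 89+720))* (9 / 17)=30037101489 / 74590900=402.69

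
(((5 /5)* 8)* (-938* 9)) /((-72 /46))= 43148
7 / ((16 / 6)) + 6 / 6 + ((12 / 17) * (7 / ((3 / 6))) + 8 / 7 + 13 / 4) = 17041 / 952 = 17.90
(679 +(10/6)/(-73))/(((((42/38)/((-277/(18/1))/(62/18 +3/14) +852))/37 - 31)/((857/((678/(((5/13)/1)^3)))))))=-547074768381417625/347313472459110144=-1.58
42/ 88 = 21/ 44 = 0.48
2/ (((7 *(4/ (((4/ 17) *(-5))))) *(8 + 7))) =-2/ 357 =-0.01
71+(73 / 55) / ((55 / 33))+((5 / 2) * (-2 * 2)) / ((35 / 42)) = 16444 / 275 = 59.80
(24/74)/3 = 4/37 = 0.11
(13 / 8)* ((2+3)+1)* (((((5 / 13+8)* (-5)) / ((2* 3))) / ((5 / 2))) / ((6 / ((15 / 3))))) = -545 / 24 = -22.71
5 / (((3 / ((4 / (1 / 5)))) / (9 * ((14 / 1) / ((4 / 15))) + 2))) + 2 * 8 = 47498 / 3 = 15832.67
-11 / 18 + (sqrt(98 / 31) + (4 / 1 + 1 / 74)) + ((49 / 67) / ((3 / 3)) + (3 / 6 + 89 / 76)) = 7 * sqrt(62) / 31 + 9842825 / 1695636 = 7.58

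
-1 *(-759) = 759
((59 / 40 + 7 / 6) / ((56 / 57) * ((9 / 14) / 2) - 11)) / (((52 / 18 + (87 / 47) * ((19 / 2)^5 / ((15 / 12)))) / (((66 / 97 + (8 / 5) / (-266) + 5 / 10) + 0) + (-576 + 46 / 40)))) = 6616040061963 / 5344862335585780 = 0.00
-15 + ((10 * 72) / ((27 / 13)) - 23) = 926 / 3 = 308.67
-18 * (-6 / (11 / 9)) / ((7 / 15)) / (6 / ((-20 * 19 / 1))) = -923400 / 77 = -11992.21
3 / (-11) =-0.27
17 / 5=3.40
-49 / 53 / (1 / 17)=-833 / 53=-15.72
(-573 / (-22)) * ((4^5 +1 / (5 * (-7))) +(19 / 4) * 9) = 85572393 / 3080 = 27783.24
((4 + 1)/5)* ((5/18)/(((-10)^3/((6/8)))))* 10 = -1/480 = -0.00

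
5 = 5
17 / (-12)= -17 / 12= -1.42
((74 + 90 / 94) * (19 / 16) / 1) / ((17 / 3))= 200811 / 12784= 15.71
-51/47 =-1.09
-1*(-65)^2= -4225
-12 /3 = -4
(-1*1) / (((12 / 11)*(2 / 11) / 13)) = -1573 / 24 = -65.54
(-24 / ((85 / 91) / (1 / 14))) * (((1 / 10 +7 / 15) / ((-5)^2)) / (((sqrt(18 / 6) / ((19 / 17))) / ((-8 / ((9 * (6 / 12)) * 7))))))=7904 * sqrt(3) / 2008125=0.01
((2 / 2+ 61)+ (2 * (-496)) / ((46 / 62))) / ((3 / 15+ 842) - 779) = -73315 / 3634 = -20.17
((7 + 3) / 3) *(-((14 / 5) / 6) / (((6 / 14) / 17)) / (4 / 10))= -154.26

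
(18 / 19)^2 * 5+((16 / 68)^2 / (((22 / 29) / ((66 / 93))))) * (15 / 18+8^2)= 76120268 / 9702597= 7.85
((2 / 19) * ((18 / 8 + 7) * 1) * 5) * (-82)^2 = 621970 / 19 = 32735.26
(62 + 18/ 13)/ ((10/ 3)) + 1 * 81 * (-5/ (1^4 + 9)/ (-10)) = 5997/ 260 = 23.07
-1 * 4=-4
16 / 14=8 / 7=1.14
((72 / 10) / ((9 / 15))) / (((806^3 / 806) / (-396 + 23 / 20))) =-23691 / 3248180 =-0.01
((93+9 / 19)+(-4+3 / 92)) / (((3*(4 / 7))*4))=1095199 / 83904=13.05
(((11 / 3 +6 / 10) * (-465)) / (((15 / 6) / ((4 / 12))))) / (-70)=1984 / 525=3.78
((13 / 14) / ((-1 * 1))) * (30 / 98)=-195 / 686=-0.28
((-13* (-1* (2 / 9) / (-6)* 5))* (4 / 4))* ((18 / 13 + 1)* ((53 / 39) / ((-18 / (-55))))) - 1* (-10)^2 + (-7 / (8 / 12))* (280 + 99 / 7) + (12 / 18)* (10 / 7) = -213040109 / 66339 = -3211.39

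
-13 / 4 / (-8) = 13 / 32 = 0.41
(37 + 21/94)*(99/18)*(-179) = -6889531/188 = -36646.44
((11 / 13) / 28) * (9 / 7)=99 / 2548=0.04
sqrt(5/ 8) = sqrt(10)/ 4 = 0.79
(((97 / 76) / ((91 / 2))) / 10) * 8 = 194 / 8645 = 0.02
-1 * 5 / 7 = -0.71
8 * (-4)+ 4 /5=-156 /5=-31.20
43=43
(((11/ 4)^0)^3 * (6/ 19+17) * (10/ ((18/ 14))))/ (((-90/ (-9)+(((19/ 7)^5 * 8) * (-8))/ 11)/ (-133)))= 14902010585/ 704797047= 21.14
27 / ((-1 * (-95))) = 27 / 95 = 0.28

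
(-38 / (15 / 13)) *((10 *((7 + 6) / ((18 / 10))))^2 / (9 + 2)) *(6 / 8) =-10435750 / 891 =-11712.40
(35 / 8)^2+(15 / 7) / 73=626935 / 32704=19.17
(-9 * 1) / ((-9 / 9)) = 9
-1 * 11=-11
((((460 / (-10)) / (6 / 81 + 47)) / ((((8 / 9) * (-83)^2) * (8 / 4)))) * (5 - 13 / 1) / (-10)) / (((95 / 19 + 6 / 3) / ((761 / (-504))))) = 472581 / 34323202480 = 0.00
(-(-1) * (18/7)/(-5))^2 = 324/1225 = 0.26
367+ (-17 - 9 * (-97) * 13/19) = 17999/19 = 947.32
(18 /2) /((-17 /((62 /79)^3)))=-2144952 /8381663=-0.26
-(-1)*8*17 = 136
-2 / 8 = -1 / 4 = -0.25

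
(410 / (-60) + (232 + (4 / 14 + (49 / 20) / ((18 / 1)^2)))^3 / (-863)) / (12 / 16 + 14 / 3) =-1170397348947362681767 / 436276724607360000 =-2682.69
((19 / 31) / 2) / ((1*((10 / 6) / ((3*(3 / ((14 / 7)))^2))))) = 1539 / 1240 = 1.24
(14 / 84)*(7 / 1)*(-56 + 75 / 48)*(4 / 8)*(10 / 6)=-30485 / 576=-52.93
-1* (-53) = 53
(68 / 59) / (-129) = -68 / 7611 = -0.01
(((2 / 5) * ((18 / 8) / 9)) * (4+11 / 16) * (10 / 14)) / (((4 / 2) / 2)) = 75 / 224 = 0.33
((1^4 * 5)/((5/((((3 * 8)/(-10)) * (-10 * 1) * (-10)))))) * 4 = -960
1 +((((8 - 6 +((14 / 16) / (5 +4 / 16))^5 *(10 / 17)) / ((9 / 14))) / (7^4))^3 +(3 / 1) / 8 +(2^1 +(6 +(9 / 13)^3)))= 22643955552540860793082813985 / 2332789174548804503079055872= 9.71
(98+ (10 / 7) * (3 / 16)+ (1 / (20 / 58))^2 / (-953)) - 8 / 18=1174538009 / 12007800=97.81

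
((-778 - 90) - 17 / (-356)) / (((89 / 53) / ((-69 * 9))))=320976.54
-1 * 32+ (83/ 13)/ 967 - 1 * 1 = -414760/ 12571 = -32.99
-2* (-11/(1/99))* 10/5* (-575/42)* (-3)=178907.14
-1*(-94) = 94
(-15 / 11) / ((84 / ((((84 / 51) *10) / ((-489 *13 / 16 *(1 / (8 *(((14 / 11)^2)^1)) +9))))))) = 1254400 / 16919606847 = 0.00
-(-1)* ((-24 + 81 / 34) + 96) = 74.38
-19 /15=-1.27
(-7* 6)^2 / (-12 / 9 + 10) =2646 / 13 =203.54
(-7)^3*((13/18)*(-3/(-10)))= -4459/60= -74.32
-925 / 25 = -37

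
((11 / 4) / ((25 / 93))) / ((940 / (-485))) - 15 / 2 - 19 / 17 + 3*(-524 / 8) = -67242527 / 319600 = -210.40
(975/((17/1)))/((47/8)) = 7800/799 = 9.76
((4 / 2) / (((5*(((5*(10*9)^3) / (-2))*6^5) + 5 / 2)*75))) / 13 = -4 / 138174659995125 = -0.00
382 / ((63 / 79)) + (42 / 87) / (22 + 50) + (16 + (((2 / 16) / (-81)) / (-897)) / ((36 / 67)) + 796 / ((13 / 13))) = 5484030053609 / 4247818848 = 1291.02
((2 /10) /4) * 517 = 517 /20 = 25.85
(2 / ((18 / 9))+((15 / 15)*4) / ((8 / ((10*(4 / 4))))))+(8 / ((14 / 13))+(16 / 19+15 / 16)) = 32363 / 2128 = 15.21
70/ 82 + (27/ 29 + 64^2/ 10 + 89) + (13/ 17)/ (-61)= 3084776834/ 6164965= 500.37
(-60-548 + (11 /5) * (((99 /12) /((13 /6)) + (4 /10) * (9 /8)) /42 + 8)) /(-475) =10741221 /8645000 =1.24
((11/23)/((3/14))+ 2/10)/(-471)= -839/162495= -0.01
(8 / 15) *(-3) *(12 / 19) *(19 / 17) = -96 / 85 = -1.13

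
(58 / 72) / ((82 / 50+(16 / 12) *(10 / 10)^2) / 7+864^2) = 5075 / 4702927476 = 0.00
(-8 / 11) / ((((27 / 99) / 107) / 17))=-14552 / 3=-4850.67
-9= -9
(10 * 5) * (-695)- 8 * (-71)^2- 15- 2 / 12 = -450559 / 6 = -75093.17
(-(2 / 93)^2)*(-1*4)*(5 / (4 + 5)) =80 / 77841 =0.00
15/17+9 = 9.88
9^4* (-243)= -1594323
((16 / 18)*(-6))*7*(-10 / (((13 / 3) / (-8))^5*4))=-743178240 / 371293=-2001.60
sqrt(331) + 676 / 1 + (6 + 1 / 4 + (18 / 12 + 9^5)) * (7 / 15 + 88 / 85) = sqrt(331) + 91164461 / 1020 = 89395.12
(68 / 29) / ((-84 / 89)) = -1513 / 609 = -2.48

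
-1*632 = -632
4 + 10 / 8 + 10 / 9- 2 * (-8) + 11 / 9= 283 / 12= 23.58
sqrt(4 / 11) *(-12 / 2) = -12 *sqrt(11) / 11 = -3.62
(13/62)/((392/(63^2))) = 1053/496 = 2.12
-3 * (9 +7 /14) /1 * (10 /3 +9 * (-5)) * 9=21375 /2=10687.50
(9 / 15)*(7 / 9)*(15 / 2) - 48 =-89 / 2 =-44.50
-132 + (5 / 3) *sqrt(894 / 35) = -123.58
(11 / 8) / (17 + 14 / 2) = 11 / 192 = 0.06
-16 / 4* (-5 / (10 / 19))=38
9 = 9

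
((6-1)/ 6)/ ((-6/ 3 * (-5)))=1/ 12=0.08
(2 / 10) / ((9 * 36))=1 / 1620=0.00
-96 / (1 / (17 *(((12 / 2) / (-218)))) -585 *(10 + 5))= 2448 / 223817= 0.01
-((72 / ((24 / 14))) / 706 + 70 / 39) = -25529 / 13767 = -1.85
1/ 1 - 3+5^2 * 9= 223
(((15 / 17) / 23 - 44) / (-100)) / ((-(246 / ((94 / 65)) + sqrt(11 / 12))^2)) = -5139851845304841 / 338280288829268400575 + 34243164739836*sqrt(33) / 1150152982019512561955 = -0.00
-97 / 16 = -6.06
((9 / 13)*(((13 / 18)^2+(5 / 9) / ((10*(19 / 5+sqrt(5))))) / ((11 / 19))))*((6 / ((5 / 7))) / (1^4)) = 2766001 / 506220-1995*sqrt(5) / 33748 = 5.33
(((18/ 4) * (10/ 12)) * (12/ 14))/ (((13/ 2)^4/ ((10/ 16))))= 225/ 199927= 0.00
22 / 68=11 / 34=0.32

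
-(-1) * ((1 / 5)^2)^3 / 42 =1 / 656250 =0.00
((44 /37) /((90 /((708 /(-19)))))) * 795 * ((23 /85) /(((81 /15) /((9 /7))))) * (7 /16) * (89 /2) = -490.97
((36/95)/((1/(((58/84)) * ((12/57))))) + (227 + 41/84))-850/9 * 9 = -94376903/151620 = -622.46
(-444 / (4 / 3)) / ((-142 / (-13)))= -4329 / 142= -30.49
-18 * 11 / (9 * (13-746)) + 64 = 46934 / 733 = 64.03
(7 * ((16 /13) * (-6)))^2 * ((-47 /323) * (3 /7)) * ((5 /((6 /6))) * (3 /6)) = -22740480 /54587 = -416.59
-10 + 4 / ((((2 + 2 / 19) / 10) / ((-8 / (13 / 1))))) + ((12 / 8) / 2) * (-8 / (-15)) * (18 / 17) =-23502 / 1105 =-21.27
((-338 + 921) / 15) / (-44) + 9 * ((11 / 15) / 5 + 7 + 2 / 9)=19631 / 300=65.44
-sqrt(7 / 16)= -0.66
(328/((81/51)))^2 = 31091776/729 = 42649.90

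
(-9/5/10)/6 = -3/100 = -0.03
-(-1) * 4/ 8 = 1/ 2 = 0.50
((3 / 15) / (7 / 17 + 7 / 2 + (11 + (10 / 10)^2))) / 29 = 34 / 78445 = 0.00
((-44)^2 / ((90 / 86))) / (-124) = -20812 / 1395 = -14.92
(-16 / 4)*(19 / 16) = -19 / 4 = -4.75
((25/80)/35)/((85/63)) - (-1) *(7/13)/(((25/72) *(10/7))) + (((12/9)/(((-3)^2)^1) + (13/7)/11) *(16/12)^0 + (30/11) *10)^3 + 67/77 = 21003.02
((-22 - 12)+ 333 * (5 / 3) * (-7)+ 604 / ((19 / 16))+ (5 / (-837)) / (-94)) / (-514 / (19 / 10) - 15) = 728299753 / 60975450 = 11.94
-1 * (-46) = 46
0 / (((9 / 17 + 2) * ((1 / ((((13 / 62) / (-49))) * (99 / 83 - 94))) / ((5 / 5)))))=0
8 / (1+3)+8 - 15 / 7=55 / 7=7.86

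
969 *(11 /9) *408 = 483208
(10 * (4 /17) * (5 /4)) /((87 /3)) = 50 /493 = 0.10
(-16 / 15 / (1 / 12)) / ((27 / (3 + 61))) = -4096 / 135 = -30.34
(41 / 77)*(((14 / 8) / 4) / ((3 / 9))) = 123 / 176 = 0.70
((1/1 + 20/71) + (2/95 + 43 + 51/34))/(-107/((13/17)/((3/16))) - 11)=-64259416/52240025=-1.23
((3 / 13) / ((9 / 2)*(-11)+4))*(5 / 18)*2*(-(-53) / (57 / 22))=-11660 / 202293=-0.06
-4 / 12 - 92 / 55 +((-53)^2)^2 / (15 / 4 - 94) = -5207836951 / 59565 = -87431.16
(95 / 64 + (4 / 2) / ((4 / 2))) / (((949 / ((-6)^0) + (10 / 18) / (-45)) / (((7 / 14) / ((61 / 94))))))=605313 / 300092672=0.00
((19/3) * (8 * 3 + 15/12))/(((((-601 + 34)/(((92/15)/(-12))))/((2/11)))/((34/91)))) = 750329/76621545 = 0.01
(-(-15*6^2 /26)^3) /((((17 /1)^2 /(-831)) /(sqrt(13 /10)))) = -1635657300*sqrt(130) /634933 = -29372.17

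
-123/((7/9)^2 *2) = -9963/98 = -101.66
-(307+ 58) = -365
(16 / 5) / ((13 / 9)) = 144 / 65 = 2.22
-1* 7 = -7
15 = 15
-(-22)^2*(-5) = 2420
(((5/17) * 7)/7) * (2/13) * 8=80/221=0.36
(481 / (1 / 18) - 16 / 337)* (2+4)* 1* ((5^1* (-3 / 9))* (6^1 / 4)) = -43765950 / 337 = -129869.29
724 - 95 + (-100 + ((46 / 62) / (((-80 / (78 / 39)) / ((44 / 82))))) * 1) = 13446927 / 25420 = 528.99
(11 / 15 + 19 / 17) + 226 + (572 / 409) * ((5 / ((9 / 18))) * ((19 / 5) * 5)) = 51477118 / 104295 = 493.57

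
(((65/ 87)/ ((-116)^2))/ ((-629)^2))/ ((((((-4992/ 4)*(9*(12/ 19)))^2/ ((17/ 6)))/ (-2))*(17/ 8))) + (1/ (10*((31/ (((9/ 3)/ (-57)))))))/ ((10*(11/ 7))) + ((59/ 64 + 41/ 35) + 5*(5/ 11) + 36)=1009881447825996367795821241/ 25018107973607172914380800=40.37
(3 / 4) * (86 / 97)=129 / 194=0.66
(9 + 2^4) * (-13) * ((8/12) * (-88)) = 57200/3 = 19066.67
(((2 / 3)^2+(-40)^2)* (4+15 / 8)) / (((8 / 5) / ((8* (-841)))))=-711683635 / 18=-39537979.72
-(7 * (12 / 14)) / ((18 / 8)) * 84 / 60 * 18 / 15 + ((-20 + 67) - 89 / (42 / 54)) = -12584 / 175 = -71.91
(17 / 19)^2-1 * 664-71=-265046 / 361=-734.20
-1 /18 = -0.06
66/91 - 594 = -53988/91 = -593.27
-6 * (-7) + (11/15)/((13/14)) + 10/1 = 10294/195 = 52.79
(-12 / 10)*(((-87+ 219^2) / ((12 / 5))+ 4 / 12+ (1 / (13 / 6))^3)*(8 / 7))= -27357.16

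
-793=-793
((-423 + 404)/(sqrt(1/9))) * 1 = -57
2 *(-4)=-8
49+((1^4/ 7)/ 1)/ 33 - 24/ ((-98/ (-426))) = -89456/ 1617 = -55.32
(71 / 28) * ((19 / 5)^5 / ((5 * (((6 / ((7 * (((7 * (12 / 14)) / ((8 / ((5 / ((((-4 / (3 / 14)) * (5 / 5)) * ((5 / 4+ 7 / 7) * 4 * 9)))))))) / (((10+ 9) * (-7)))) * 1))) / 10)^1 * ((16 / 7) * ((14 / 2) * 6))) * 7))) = 9252791 / 71124480000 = 0.0001301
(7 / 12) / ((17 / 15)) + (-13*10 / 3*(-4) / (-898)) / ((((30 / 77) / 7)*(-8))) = 130277 / 137394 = 0.95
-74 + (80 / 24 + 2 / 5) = -1054 / 15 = -70.27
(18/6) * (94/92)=3.07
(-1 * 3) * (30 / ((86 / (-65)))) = 2925 / 43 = 68.02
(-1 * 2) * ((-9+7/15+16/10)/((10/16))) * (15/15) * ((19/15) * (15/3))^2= 600704/675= 889.93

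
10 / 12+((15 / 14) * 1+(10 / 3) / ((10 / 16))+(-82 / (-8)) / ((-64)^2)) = 2491229 / 344064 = 7.24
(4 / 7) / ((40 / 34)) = 17 / 35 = 0.49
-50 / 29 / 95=-10 / 551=-0.02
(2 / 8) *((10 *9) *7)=315 / 2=157.50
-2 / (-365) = 2 / 365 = 0.01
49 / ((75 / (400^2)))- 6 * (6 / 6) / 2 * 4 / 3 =313588 / 3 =104529.33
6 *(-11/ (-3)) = 22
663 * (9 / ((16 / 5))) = 29835 / 16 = 1864.69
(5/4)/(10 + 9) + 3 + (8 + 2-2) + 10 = 1601/76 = 21.07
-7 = -7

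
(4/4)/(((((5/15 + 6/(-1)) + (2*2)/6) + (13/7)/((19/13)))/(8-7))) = -133/496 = -0.27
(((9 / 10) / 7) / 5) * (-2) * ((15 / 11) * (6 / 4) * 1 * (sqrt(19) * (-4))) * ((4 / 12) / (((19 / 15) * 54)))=3 * sqrt(19) / 1463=0.01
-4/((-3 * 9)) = 4/27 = 0.15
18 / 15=6 / 5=1.20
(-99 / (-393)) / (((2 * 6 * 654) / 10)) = 55 / 171348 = 0.00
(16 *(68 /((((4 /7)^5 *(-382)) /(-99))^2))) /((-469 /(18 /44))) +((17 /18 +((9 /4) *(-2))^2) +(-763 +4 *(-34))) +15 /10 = -2576186022713341 /2883327492096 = -893.48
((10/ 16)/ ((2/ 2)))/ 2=5/ 16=0.31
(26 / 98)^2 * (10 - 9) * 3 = 507 / 2401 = 0.21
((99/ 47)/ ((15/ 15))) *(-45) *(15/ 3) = -22275/ 47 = -473.94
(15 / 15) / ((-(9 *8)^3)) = -1 / 373248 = -0.00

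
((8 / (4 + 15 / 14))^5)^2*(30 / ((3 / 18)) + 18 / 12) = 56371144981447396294656 / 3255243551009881201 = 17317.03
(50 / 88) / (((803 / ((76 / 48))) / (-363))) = -0.41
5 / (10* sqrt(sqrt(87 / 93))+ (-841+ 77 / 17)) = -0.01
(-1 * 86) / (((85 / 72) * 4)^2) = -27864 / 7225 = -3.86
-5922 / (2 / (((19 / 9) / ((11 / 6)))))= -37506 / 11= -3409.64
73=73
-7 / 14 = -1 / 2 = -0.50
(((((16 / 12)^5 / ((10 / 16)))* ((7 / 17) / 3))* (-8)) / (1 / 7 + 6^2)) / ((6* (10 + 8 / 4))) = -0.00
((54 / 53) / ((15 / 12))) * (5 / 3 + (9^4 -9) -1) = 1415376 / 265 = 5341.04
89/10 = 8.90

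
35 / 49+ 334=2343 / 7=334.71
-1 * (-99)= 99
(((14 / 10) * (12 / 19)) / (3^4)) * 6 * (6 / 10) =56 / 1425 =0.04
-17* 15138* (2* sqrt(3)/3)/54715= -171564* sqrt(3)/54715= -5.43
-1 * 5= -5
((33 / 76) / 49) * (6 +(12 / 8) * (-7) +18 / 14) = -0.03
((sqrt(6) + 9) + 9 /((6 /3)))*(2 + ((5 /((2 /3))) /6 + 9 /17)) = 257*sqrt(6) /68 + 6939 /136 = 60.28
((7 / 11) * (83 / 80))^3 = 196122941 / 681472000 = 0.29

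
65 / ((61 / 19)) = 1235 / 61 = 20.25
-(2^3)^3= -512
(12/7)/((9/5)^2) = 100/189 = 0.53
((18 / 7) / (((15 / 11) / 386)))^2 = 649026576 / 1225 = 529817.61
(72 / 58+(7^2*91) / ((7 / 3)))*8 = 443640 / 29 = 15297.93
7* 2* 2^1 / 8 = 7 / 2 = 3.50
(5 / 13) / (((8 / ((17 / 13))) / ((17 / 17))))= 85 / 1352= 0.06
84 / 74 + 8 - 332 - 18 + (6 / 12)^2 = -50411 / 148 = -340.61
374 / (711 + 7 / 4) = 1496 / 2851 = 0.52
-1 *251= -251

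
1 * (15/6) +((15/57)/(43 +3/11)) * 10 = 5790/2261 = 2.56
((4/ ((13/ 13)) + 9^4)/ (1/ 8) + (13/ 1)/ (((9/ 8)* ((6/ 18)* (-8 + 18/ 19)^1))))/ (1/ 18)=63333192/ 67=945271.52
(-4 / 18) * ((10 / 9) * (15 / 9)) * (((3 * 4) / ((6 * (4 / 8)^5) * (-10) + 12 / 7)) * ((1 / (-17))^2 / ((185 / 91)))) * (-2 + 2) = 0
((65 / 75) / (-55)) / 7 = -13 / 5775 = -0.00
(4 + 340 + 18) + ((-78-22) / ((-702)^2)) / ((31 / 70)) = 1382559872 / 3819231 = 362.00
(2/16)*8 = 1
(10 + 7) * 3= 51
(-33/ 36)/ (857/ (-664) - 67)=0.01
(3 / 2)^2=9 / 4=2.25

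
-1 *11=-11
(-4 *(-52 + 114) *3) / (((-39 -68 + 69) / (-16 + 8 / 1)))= -2976 / 19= -156.63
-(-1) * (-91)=-91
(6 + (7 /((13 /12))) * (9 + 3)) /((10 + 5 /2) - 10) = 33.42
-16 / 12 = -4 / 3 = -1.33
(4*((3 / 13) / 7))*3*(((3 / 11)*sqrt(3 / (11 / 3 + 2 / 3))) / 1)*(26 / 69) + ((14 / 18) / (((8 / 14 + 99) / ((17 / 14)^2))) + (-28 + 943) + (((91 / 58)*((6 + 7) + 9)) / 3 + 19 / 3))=216*sqrt(13) / 23023 + 39929737 / 42804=932.88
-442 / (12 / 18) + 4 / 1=-659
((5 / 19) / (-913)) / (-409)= 5 / 7094923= 0.00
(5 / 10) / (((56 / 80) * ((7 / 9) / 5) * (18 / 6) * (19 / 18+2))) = 270 / 539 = 0.50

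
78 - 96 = -18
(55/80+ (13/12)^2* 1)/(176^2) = 67/1115136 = 0.00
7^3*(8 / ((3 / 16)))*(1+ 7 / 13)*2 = 1756160 / 39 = 45029.74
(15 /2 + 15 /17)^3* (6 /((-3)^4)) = 857375 /19652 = 43.63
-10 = -10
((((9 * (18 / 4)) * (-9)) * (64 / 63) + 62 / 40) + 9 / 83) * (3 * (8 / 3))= -8566898 / 2905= -2949.02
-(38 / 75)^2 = -0.26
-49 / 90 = -0.54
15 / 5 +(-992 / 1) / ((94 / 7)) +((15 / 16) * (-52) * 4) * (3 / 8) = -54143 / 376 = -144.00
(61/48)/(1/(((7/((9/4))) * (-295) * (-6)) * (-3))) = -125965/6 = -20994.17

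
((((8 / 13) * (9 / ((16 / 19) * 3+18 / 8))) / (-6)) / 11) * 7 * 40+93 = 1524059 / 17303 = 88.08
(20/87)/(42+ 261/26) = 520/117711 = 0.00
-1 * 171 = -171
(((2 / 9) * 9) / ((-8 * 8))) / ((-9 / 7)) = 7 / 288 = 0.02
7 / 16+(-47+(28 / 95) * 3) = -69431 / 1520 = -45.68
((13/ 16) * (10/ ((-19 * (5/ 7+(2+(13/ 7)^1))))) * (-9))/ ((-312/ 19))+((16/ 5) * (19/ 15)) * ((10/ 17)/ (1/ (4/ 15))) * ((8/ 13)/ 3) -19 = -5780515087/ 305510400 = -18.92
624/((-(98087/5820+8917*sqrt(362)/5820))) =39948480/2148997 -3631680*sqrt(362)/2148997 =-13.56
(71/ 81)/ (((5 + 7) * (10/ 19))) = 1349/ 9720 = 0.14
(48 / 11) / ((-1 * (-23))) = 0.19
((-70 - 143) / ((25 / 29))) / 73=-6177 / 1825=-3.38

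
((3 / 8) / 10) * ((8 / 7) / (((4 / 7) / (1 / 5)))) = 0.02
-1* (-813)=813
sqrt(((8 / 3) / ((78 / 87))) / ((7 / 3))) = 2 * sqrt(2639) / 91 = 1.13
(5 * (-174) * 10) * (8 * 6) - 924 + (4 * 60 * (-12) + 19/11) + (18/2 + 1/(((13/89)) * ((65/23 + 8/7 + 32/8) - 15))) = -68213615035/161876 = -421394.25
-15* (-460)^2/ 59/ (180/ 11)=-581900/ 177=-3287.57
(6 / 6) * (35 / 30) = 7 / 6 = 1.17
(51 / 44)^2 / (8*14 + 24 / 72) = 7803 / 652432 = 0.01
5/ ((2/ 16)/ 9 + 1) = 360/ 73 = 4.93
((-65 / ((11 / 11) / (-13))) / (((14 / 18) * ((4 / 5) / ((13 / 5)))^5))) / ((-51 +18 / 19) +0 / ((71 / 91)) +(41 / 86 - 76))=-256327691945 / 81711616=-3136.98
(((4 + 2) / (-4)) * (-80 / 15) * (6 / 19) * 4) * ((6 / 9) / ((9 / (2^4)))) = 2048 / 171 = 11.98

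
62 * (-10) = -620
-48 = -48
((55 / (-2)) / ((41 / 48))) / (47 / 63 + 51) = -4158 / 6683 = -0.62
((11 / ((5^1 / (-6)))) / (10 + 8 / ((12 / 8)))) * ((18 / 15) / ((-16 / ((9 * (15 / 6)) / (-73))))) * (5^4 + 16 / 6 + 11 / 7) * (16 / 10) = -5886837 / 293825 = -20.04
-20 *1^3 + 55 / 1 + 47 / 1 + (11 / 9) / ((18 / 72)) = 782 / 9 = 86.89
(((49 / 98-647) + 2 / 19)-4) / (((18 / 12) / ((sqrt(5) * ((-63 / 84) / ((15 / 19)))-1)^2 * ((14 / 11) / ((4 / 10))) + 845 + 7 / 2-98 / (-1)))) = -1397806255 / 3344-173005 * sqrt(5) / 66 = -423865.64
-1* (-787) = 787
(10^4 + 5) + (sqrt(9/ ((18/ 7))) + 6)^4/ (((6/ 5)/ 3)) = 1185* sqrt(14) + 121325/ 8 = 19599.49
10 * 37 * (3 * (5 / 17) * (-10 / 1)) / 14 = -233.19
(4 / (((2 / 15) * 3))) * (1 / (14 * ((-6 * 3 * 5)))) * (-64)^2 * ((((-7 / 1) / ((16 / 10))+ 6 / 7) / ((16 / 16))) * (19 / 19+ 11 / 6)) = 428672 / 1323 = 324.02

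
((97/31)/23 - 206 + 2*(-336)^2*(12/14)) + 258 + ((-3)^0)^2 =138029054/713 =193589.14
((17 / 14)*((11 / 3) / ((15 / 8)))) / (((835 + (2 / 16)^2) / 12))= 191488 / 5611305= 0.03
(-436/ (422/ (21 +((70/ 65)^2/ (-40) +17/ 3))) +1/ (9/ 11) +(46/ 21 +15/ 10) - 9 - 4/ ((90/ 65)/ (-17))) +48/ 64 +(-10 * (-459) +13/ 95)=1311357811289/ 284558820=4608.39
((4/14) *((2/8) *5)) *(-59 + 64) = 25/14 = 1.79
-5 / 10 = -1 / 2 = -0.50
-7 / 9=-0.78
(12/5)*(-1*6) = -72/5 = -14.40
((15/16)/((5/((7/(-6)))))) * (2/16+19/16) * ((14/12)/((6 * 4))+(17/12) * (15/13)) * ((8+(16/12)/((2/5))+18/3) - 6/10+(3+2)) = -25167037/2396160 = -10.50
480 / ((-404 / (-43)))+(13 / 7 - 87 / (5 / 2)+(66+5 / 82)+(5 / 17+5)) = 441043833 / 4927790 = 89.50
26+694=720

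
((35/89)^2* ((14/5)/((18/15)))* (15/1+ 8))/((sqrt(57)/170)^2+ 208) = 35402500/887239131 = 0.04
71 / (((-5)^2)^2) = 0.11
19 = 19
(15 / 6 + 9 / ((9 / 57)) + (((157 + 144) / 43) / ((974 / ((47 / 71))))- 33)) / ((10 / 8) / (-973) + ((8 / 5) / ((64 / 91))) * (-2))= -4458553575 / 765603934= -5.82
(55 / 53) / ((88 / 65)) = 325 / 424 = 0.77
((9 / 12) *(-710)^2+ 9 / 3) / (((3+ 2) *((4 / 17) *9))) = 1071221 / 30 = 35707.37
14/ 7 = 2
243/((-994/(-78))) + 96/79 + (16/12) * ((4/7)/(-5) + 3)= 14211961/588945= 24.13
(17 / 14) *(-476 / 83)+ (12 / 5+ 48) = 43.44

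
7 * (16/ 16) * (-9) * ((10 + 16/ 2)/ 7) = -162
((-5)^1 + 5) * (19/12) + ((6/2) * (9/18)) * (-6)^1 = -9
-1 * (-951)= 951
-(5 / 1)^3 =-125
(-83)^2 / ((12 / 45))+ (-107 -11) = 102863 / 4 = 25715.75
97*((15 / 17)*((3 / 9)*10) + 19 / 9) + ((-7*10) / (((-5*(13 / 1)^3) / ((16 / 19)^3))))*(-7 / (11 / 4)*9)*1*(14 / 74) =459856025086693 / 938375585433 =490.06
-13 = -13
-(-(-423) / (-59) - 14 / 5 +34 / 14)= 15572 / 2065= 7.54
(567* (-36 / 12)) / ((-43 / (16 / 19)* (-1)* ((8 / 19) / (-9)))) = 30618 / 43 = 712.05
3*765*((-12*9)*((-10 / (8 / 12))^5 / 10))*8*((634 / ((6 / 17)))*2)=540965603700000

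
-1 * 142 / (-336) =71 / 168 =0.42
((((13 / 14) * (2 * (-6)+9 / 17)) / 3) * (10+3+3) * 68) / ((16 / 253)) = -427570 / 7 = -61081.43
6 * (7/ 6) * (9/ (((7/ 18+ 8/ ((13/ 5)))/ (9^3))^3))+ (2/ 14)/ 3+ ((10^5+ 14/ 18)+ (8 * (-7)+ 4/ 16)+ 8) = 78821606488952809981/ 134419756212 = 586384090.48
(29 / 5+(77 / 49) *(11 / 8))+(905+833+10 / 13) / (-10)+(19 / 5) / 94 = -28378029 / 171080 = -165.88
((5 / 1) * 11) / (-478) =-55 / 478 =-0.12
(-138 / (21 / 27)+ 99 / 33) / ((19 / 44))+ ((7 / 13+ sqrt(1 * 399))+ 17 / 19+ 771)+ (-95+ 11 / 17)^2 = sqrt(399)+ 4632527989 / 499681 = 9290.95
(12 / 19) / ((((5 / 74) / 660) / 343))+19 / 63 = 2532920905 / 1197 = 2116057.56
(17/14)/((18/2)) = 17/126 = 0.13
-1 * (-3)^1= 3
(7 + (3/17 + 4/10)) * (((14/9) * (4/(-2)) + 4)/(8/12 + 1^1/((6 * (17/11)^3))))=2977856/314745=9.46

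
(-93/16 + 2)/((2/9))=-549/32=-17.16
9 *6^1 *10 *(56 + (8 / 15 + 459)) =278388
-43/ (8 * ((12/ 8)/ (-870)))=6235/ 2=3117.50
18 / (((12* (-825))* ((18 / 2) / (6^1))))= -1 / 825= -0.00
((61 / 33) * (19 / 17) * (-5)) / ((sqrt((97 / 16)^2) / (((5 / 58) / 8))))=-28975 / 1578093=-0.02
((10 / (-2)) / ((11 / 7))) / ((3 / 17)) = -595 / 33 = -18.03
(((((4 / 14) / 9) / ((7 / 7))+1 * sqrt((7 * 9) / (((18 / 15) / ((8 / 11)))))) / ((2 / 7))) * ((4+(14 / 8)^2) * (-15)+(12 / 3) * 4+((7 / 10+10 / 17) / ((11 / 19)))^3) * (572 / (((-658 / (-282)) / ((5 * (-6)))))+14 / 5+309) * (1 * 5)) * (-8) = -254412219869071681 * sqrt(1155) / 17982808250 - 254412219869071681 / 102992447250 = -483277938.04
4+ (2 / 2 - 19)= -14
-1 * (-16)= 16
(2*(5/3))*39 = 130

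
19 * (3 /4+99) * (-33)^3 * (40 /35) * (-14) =1089753588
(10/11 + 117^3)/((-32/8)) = -17617753/44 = -400403.48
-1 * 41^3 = -68921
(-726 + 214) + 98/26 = -6607/13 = -508.23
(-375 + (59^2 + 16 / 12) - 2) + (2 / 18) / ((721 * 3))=60451525 / 19467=3105.33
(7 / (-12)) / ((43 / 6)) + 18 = 1541 / 86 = 17.92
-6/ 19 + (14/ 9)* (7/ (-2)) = -985/ 171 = -5.76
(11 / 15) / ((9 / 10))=22 / 27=0.81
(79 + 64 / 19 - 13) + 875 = 17943 / 19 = 944.37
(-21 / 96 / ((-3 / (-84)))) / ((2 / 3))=-147 / 16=-9.19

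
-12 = -12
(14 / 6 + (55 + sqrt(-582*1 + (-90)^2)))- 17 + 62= 189.04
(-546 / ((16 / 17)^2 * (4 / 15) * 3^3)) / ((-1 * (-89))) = -131495 / 136704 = -0.96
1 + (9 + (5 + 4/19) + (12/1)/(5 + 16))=2099/133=15.78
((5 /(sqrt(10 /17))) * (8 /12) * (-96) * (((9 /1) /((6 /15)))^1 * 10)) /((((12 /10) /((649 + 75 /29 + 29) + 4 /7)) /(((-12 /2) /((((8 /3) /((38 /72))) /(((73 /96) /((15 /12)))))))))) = 4794685625 * sqrt(170) /1624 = 38494490.22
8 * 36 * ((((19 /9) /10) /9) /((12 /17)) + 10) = 2889.57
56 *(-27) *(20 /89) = -30240 /89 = -339.78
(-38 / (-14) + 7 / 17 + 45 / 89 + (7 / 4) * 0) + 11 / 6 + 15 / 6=253072 / 31773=7.97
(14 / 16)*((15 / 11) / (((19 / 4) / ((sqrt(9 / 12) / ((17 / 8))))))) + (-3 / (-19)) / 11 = 3 / 209 + 210*sqrt(3) / 3553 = 0.12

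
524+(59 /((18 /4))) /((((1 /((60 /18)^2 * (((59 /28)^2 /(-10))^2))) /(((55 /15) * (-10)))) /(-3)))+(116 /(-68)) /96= 779326411471 /211595328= 3683.10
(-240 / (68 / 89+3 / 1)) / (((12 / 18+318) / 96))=-307584 / 16013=-19.21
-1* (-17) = 17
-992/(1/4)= -3968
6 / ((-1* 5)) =-1.20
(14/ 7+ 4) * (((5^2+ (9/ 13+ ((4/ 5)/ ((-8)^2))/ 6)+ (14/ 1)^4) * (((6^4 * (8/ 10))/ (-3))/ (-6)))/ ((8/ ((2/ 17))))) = 2158885557/ 11050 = 195374.26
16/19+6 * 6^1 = 700/19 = 36.84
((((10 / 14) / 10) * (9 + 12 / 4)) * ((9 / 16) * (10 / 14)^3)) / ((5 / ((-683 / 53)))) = -461025 / 1018024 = -0.45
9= 9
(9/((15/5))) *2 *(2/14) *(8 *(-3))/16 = -9/7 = -1.29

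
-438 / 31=-14.13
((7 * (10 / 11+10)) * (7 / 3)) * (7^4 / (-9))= -4705960 / 99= -47534.95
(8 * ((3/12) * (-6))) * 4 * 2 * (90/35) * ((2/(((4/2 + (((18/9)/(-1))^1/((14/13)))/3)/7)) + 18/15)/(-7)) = 2840832/7105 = 399.84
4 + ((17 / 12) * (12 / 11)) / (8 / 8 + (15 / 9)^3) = 7147 / 1672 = 4.27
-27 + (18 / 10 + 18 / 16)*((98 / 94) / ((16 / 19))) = -703233 / 30080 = -23.38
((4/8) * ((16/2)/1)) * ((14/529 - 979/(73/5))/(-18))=1725622/115851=14.90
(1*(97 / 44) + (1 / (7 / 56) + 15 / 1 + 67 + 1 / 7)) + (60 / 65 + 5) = 393475 / 4004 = 98.27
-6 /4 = -3 /2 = -1.50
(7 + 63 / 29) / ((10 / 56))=51.37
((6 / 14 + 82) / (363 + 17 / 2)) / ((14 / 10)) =5770 / 36407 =0.16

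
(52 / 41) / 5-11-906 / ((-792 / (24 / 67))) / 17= -27539477 / 2568445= -10.72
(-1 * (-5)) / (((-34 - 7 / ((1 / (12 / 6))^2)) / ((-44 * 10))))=1100 / 31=35.48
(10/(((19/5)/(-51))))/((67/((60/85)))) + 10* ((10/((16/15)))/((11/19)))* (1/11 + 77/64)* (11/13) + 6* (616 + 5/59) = 10647235477521/2749517056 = 3872.40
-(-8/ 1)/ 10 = 4/ 5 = 0.80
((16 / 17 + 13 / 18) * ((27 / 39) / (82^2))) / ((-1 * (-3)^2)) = -509 / 26748072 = -0.00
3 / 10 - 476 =-475.70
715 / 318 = 2.25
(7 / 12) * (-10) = -35 / 6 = -5.83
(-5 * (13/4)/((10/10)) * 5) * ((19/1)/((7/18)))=-55575/14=-3969.64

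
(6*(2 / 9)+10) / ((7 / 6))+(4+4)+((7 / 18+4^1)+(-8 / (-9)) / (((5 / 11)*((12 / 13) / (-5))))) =4351 / 378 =11.51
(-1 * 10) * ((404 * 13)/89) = -52520/89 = -590.11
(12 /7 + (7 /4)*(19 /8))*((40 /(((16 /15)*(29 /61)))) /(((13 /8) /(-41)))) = -246661125 /21112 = -11683.46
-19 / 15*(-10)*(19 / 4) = 361 / 6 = 60.17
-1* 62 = -62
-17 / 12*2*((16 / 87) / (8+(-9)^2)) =-136 / 23229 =-0.01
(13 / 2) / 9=0.72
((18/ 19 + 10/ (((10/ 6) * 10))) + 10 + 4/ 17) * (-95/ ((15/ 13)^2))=-1071967/ 1275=-840.76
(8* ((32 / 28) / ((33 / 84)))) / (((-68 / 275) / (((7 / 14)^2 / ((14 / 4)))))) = -800 / 119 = -6.72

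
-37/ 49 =-0.76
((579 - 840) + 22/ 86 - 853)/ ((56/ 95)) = -4549645/ 2408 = -1889.39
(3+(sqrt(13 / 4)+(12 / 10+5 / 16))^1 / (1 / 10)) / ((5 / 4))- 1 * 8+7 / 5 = 79 / 10+4 * sqrt(13) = 22.32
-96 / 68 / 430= -12 / 3655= -0.00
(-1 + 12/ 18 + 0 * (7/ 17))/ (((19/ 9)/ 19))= -3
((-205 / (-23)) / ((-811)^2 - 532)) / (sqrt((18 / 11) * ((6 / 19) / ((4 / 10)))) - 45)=-0.00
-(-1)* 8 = 8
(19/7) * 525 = 1425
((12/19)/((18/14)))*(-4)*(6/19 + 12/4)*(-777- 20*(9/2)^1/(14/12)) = 2008944/361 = 5564.94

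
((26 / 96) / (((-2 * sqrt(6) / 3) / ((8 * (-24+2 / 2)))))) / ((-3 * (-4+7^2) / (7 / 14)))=-299 * sqrt(6) / 6480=-0.11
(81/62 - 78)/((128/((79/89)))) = -375645/706304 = -0.53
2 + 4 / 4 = 3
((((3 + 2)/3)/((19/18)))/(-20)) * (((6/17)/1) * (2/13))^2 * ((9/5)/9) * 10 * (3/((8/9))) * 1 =-1458/927979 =-0.00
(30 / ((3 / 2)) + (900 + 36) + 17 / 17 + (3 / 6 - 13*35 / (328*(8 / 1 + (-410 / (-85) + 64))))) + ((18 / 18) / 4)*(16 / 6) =1231320611 / 1285104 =958.15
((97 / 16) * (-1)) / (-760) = 97 / 12160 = 0.01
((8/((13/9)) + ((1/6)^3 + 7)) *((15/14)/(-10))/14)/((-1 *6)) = 35221/2201472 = 0.02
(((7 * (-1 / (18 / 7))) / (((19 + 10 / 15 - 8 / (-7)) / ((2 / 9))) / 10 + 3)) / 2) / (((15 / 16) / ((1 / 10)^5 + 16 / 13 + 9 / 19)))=-14440384721 / 72150243750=-0.20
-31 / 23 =-1.35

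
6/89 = 0.07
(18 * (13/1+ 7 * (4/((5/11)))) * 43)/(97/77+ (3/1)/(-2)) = -44460108/185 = -240324.91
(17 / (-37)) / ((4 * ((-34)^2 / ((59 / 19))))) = -59 / 191216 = -0.00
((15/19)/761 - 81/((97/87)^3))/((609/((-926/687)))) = 238047188838764/1840374620309127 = 0.13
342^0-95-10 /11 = -1044 /11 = -94.91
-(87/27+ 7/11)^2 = -145924/9801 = -14.89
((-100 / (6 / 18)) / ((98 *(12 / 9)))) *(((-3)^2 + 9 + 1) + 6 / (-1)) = -2925 / 98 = -29.85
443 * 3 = 1329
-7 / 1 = -7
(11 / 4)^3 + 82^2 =431667 / 64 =6744.80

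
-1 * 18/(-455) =18/455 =0.04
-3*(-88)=264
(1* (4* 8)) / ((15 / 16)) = 512 / 15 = 34.13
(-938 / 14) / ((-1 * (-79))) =-67 / 79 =-0.85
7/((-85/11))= -77/85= -0.91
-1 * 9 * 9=-81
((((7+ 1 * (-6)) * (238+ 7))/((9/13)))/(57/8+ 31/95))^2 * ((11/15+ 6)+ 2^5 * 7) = 82771642408000/159038883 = 520449.09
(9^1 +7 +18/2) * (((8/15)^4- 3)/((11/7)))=-1034453/22275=-46.44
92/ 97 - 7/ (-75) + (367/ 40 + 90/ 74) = 24619829/ 2153400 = 11.43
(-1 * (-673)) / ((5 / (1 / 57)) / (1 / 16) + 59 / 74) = 49802 / 337499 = 0.15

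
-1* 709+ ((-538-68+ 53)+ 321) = -941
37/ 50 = 0.74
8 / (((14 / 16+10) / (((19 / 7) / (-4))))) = -304 / 609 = -0.50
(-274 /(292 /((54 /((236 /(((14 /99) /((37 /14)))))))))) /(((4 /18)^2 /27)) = -44043993 /7011796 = -6.28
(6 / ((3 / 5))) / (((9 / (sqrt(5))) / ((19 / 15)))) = 38 * sqrt(5) / 27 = 3.15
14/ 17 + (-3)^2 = 167/ 17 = 9.82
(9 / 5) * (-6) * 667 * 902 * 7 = -227417652 / 5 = -45483530.40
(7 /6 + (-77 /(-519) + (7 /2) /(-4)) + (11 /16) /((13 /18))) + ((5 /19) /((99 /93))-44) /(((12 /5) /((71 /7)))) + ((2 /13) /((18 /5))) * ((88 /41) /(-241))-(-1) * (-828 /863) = -2957645557364133 /16032728117692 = -184.48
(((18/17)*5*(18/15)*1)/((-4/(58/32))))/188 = -783/51136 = -0.02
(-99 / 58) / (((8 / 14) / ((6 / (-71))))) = 0.25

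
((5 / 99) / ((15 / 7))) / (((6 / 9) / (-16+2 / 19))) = -1057 / 1881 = -0.56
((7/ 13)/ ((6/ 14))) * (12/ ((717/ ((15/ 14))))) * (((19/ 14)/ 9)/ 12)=95/ 335556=0.00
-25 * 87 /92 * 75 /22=-163125 /2024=-80.60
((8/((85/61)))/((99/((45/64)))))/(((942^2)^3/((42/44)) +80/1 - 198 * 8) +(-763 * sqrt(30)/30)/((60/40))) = 6841821 * sqrt(30)/5302480105391367123421279922451502844039888 +18460714408919360774910/331405006586960445213829995153218927752493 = 0.00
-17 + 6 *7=25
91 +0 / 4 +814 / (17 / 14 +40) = 63903 / 577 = 110.75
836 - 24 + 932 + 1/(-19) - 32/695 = 23028217/13205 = 1743.90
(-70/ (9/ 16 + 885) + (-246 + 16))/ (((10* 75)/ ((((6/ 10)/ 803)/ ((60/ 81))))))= -2933991/ 9481422500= -0.00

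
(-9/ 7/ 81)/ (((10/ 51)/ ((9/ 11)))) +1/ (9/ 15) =3697/ 2310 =1.60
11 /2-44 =-77 /2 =-38.50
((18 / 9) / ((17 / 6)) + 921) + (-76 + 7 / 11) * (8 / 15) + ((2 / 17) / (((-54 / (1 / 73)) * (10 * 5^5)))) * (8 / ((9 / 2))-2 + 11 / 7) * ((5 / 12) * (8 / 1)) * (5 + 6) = 38379406359568 / 43538158125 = 881.51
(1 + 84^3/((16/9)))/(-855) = -333397/855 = -389.94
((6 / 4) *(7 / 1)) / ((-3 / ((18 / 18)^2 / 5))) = -7 / 10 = -0.70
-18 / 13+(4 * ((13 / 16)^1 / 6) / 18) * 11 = -1.05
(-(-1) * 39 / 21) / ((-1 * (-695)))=13 / 4865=0.00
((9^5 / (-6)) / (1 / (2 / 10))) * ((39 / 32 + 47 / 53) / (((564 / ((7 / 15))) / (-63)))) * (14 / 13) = 24108781599 / 103625600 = 232.65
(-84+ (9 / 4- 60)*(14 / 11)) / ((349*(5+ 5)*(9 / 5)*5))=-7 / 1396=-0.01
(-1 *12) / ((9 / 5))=-20 / 3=-6.67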